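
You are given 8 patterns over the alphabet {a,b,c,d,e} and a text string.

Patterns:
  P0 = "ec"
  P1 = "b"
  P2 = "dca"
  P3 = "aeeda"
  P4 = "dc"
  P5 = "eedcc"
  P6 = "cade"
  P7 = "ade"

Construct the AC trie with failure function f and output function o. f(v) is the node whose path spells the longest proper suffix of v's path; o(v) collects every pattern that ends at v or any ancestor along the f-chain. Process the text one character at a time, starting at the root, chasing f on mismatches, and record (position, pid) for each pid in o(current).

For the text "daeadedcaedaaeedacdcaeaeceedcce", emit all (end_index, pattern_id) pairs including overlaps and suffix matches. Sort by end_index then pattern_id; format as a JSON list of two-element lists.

Build automaton:
Trie (insert patterns):
  n0 'ε': a→7 b→3 c→16 d→4 e→1
  n1 'e': c→2 e→12
  n2 'ec': ·  [P0 ends]
  n3 'b': ·  [P1 ends]
  n4 'd': c→5
  n5 'dc': a→6  [P4 ends]
  n6 'dca': ·  [P2 ends]
  n7 'a': d→20 e→8
  n8 'ae': e→9
  n9 'aee': d→10
  n10 'aeed': a→11
  n11 'aeeda': ·  [P3 ends]
  n12 'ee': d→13
  n13 'eed': c→14
  n14 'eedc': c→15
  n15 'eedcc': ·  [P5 ends]
  n16 'c': a→17
  n17 'ca': d→18
  n18 'cad': e→19
  n19 'cade': ·  [P6 ends]
  n20 'ad': e→21
  n21 'ade': ·  [P7 ends]

BFS fail/out derivation:
  n1('e'): parent n0 fail=0; on 'e' 0 → fail=0;  out ∅∪∅=∅
  n3('b'): parent n0 fail=0; on 'b' 0 → fail=0;  out {1}∪∅={1}
  n4('d'): parent n0 fail=0; on 'd' 0 → fail=0;  out ∅∪∅=∅
  n7('a'): parent n0 fail=0; on 'a' 0 → fail=0;  out ∅∪∅=∅
  n16('c'): parent n0 fail=0; on 'c' 0 → fail=0;  out ∅∪∅=∅
  n2('ec'): parent n1 fail=0; on 'c' 0 → fail=16;  out {0}∪∅={0}
  n5('dc'): parent n4 fail=0; on 'c' 0 → fail=16;  out {4}∪∅={4}
  n8('ae'): parent n7 fail=0; on 'e' 0 → fail=1;  out ∅∪∅=∅
  n12('ee'): parent n1 fail=0; on 'e' 0 → fail=1;  out ∅∪∅=∅
  n17('ca'): parent n16 fail=0; on 'a' 0 → fail=7;  out ∅∪∅=∅
  n20('ad'): parent n7 fail=0; on 'd' 0 → fail=4;  out ∅∪∅=∅
  n6('dca'): parent n5 fail=16; on 'a' 16 → fail=17;  out {2}∪∅={2}
  n9('aee'): parent n8 fail=1; on 'e' 1 → fail=12;  out ∅∪∅=∅
  n13('eed'): parent n12 fail=1; on 'd' 1→0 → fail=4;  out ∅∪∅=∅
  n18('cad'): parent n17 fail=7; on 'd' 7 → fail=20;  out ∅∪∅=∅
  n21('ade'): parent n20 fail=4; on 'e' 4→0 → fail=1;  out {7}∪∅={7}
  n10('aeed'): parent n9 fail=12; on 'd' 12 → fail=13;  out ∅∪∅=∅
  n14('eedc'): parent n13 fail=4; on 'c' 4 → fail=5;  out ∅∪{4}={4}
  n19('cade'): parent n18 fail=20; on 'e' 20 → fail=21;  out {6}∪{7}={6,7}
  n11('aeeda'): parent n10 fail=13; on 'a' 13→4→0 → fail=7;  out {3}∪∅={3}
  n15('eedcc'): parent n14 fail=5; on 'c' 5→16→0 → fail=16;  out {5}∪∅={5}

Run:
i=0 'd': node 0→4
i=1 'a': node 4→7 (fail-walked)
i=2 'e': node 7→8
i=3 'a': node 8→7 (fail-walked)
i=4 'd': node 7→20
i=5 'e': node 20→21  emit P7@[3:5]
i=6 'd': node 21→4 (fail-walked)
i=7 'c': node 4→5  emit P4@[6:7]
i=8 'a': node 5→6  emit P2@[6:8]
i=9 'e': node 6→8 (fail-walked)
i=10 'd': node 8→4 (fail-walked)
i=11 'a': node 4→7 (fail-walked)
i=12 'a': node 7→7 (fail-walked)
i=13 'e': node 7→8
i=14 'e': node 8→9
i=15 'd': node 9→10
i=16 'a': node 10→11  emit P3@[12:16]
i=17 'c': node 11→16 (fail-walked)
i=18 'd': node 16→4 (fail-walked)
i=19 'c': node 4→5  emit P4@[18:19]
i=20 'a': node 5→6  emit P2@[18:20]
i=21 'e': node 6→8 (fail-walked)
i=22 'a': node 8→7 (fail-walked)
i=23 'e': node 7→8
i=24 'c': node 8→2 (fail-walked)  emit P0@[23:24]
i=25 'e': node 2→1 (fail-walked)
i=26 'e': node 1→12
i=27 'd': node 12→13
i=28 'c': node 13→14  emit P4@[27:28]
i=29 'c': node 14→15  emit P5@[25:29]
i=30 'e': node 15→1 (fail-walked)

Matches: [[5,7],[7,4],[8,2],[16,3],[19,4],[20,2],[24,0],[28,4],[29,5]]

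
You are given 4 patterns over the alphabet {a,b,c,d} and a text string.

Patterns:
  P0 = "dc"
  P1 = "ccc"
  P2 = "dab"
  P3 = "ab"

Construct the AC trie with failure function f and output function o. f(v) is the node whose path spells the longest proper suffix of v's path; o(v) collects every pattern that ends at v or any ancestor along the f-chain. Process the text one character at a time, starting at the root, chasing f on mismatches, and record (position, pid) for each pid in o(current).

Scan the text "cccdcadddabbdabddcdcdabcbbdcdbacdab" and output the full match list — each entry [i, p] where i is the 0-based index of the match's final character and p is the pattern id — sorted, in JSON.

Build automaton:
Trie nodes:
  0='ε' goto a→8 c→3 d→1
  1='d' goto a→6 c→2
  2='dc' goto ·  [P0 ends]
  3='c' goto c→4
  4='cc' goto c→5
  5='ccc' goto ·  [P1 ends]
  6='da' goto b→7
  7='dab' goto ·  [P2 ends]
  8='a' goto b→9
  9='ab' goto ·  [P3 ends]

BFS fail/out derivation:
  n1('d'): parent n0 fail=0; on 'd' 0 → fail=0;  out ∅∪∅=∅
  n3('c'): parent n0 fail=0; on 'c' 0 → fail=0;  out ∅∪∅=∅
  n8('a'): parent n0 fail=0; on 'a' 0 → fail=0;  out ∅∪∅=∅
  n2('dc'): parent n1 fail=0; on 'c' 0 → fail=3;  out {0}∪∅={0}
  n4('cc'): parent n3 fail=0; on 'c' 0 → fail=3;  out ∅∪∅=∅
  n6('da'): parent n1 fail=0; on 'a' 0 → fail=8;  out ∅∪∅=∅
  n9('ab'): parent n8 fail=0; on 'b' 0 → fail=0;  out {3}∪∅={3}
  n5('ccc'): parent n4 fail=3; on 'c' 3 → fail=4;  out {1}∪∅={1}
  n7('dab'): parent n6 fail=8; on 'b' 8 → fail=9;  out {2}∪{3}={2,3}

Run:
i=0 'c': node 0→3
i=1 'c': node 3→4
i=2 'c': node 4→5  → match P1@[0:2]
i=3 'd': node 5→1 ·f
i=4 'c': node 1→2  → match P0@[3:4]
i=5 'a': node 2→8 ·f
i=6 'd': node 8→1 ·f
i=7 'd': node 1→1 ·f
i=8 'd': node 1→1 ·f
i=9 'a': node 1→6
i=10 'b': node 6→7  → match P2@[8:10],P3@[9:10]
i=11 'b': node 7→0 ·f
i=12 'd': node 0→1
i=13 'a': node 1→6
i=14 'b': node 6→7  → match P2@[12:14],P3@[13:14]
i=15 'd': node 7→1 ·f
i=16 'd': node 1→1 ·f
i=17 'c': node 1→2  → match P0@[16:17]
i=18 'd': node 2→1 ·f
i=19 'c': node 1→2  → match P0@[18:19]
i=20 'd': node 2→1 ·f
i=21 'a': node 1→6
i=22 'b': node 6→7  → match P2@[20:22],P3@[21:22]
i=23 'c': node 7→3 ·f
i=24 'b': node 3→0 ·f
i=25 'b': node 0→0
i=26 'd': node 0→1
i=27 'c': node 1→2  → match P0@[26:27]
i=28 'd': node 2→1 ·f
i=29 'b': node 1→0 ·f
i=30 'a': node 0→8
i=31 'c': node 8→3 ·f
i=32 'd': node 3→1 ·f
i=33 'a': node 1→6
i=34 'b': node 6→7  → match P2@[32:34],P3@[33:34]

Matches: [[2,1],[4,0],[10,2],[10,3],[14,2],[14,3],[17,0],[19,0],[22,2],[22,3],[27,0],[34,2],[34,3]]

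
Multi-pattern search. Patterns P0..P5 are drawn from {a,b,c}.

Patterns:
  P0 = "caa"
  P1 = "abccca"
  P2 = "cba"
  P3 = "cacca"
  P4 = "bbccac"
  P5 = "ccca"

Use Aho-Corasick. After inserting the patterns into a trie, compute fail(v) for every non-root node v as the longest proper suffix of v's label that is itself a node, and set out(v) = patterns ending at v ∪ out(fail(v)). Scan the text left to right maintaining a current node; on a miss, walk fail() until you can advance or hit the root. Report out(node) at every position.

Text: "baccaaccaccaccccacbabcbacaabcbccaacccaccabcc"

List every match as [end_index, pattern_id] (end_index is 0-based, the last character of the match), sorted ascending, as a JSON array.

Build automaton:
Trie (insert patterns):
  n0 'ε': a→4 b→15 c→1
  n1 'c': a→2 b→10 c→21
  n2 'ca': a→3 c→12
  n3 'caa': ·  [P0 ends]
  n4 'a': b→5
  n5 'ab': c→6
  n6 'abc': c→7
  n7 'abcc': c→8
  n8 'abccc': a→9
  n9 'abccca': ·  [P1 ends]
  n10 'cb': a→11
  n11 'cba': ·  [P2 ends]
  n12 'cac': c→13
  n13 'cacc': a→14
  n14 'cacca': ·  [P3 ends]
  n15 'b': b→16
  n16 'bb': c→17
  n17 'bbc': c→18
  n18 'bbcc': a→19
  n19 'bbcca': c→20
  n20 'bbccac': ·  [P4 ends]
  n21 'cc': c→22
  n22 'ccc': a→23
  n23 'ccca': ·  [P5 ends]

Failure links (BFS by depth):
  n1('c'): parent n0 fail=0; on 'c' 0 → fail=0;  out ∅∪∅=∅
  n4('a'): parent n0 fail=0; on 'a' 0 → fail=0;  out ∅∪∅=∅
  n15('b'): parent n0 fail=0; on 'b' 0 → fail=0;  out ∅∪∅=∅
  n2('ca'): parent n1 fail=0; on 'a' 0 → fail=4;  out ∅∪∅=∅
  n5('ab'): parent n4 fail=0; on 'b' 0 → fail=15;  out ∅∪∅=∅
  n10('cb'): parent n1 fail=0; on 'b' 0 → fail=15;  out ∅∪∅=∅
  n16('bb'): parent n15 fail=0; on 'b' 0 → fail=15;  out ∅∪∅=∅
  n21('cc'): parent n1 fail=0; on 'c' 0 → fail=1;  out ∅∪∅=∅
  n3('caa'): parent n2 fail=4; on 'a' 4→0 → fail=4;  out {0}∪∅={0}
  n6('abc'): parent n5 fail=15; on 'c' 15→0 → fail=1;  out ∅∪∅=∅
  n11('cba'): parent n10 fail=15; on 'a' 15→0 → fail=4;  out {2}∪∅={2}
  n12('cac'): parent n2 fail=4; on 'c' 4→0 → fail=1;  out ∅∪∅=∅
  n17('bbc'): parent n16 fail=15; on 'c' 15→0 → fail=1;  out ∅∪∅=∅
  n22('ccc'): parent n21 fail=1; on 'c' 1 → fail=21;  out ∅∪∅=∅
  n7('abcc'): parent n6 fail=1; on 'c' 1 → fail=21;  out ∅∪∅=∅
  n13('cacc'): parent n12 fail=1; on 'c' 1 → fail=21;  out ∅∪∅=∅
  n18('bbcc'): parent n17 fail=1; on 'c' 1 → fail=21;  out ∅∪∅=∅
  n23('ccca'): parent n22 fail=21; on 'a' 21→1 → fail=2;  out {5}∪∅={5}
  n8('abccc'): parent n7 fail=21; on 'c' 21 → fail=22;  out ∅∪∅=∅
  n14('cacca'): parent n13 fail=21; on 'a' 21→1 → fail=2;  out {3}∪∅={3}
  n19('bbcca'): parent n18 fail=21; on 'a' 21→1 → fail=2;  out ∅∪∅=∅
  n9('abccca'): parent n8 fail=22; on 'a' 22 → fail=23;  out {1}∪{5}={1,5}
  n20('bbccac'): parent n19 fail=2; on 'c' 2 → fail=12;  out {4}∪∅={4}

Run:
i=0 'b': node 0→15
i=1 'a': node 15→4 (via fail)
i=2 'c': node 4→1 (via fail)
i=3 'c': node 1→21
i=4 'a': node 21→2 (via fail)
i=5 'a': node 2→3  emit P0@[3:5]
i=6 'c': node 3→1 (via fail)
i=7 'c': node 1→21
i=8 'a': node 21→2 (via fail)
i=9 'c': node 2→12
i=10 'c': node 12→13
i=11 'a': node 13→14  emit P3@[7:11]
i=12 'c': node 14→12 (via fail)
i=13 'c': node 12→13
i=14 'c': node 13→22 (via fail)
i=15 'c': node 22→22 (via fail)
i=16 'a': node 22→23  emit P5@[13:16]
i=17 'c': node 23→12 (via fail)
i=18 'b': node 12→10 (via fail)
i=19 'a': node 10→11  emit P2@[17:19]
i=20 'b': node 11→5 (via fail)
i=21 'c': node 5→6
i=22 'b': node 6→10 (via fail)
i=23 'a': node 10→11  emit P2@[21:23]
i=24 'c': node 11→1 (via fail)
i=25 'a': node 1→2
i=26 'a': node 2→3  emit P0@[24:26]
i=27 'b': node 3→5 (via fail)
i=28 'c': node 5→6
i=29 'b': node 6→10 (via fail)
i=30 'c': node 10→1 (via fail)
i=31 'c': node 1→21
i=32 'a': node 21→2 (via fail)
i=33 'a': node 2→3  emit P0@[31:33]
i=34 'c': node 3→1 (via fail)
i=35 'c': node 1→21
i=36 'c': node 21→22
i=37 'a': node 22→23  emit P5@[34:37]
i=38 'c': node 23→12 (via fail)
i=39 'c': node 12→13
i=40 'a': node 13→14  emit P3@[36:40]
i=41 'b': node 14→5 (via fail)
i=42 'c': node 5→6
i=43 'c': node 6→7

Result: [[5,0],[11,3],[16,5],[19,2],[23,2],[26,0],[33,0],[37,5],[40,3]]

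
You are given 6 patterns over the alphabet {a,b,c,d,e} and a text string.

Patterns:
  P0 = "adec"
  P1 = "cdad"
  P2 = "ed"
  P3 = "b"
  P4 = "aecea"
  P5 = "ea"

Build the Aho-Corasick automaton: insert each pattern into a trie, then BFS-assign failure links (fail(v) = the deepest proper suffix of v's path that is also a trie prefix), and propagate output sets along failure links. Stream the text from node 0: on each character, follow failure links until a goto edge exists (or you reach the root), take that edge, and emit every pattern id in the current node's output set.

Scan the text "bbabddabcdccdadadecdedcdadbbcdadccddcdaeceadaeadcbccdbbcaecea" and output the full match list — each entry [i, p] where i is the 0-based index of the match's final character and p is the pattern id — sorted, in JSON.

Build automaton:
Trie nodes:
  n0 'ε': a→1 b→11 c→5 e→9
  n1 'a': d→2 e→12
  n2 'ad': e→3
  n3 'ade': c→4
  n4 'adec': ·  [P0 ends]
  n5 'c': d→6
  n6 'cd': a→7
  n7 'cda': d→8
  n8 'cdad': ·  [P1 ends]
  n9 'e': a→16 d→10
  n10 'ed': ·  [P2 ends]
  n11 'b': ·  [P3 ends]
  n12 'ae': c→13
  n13 'aec': e→14
  n14 'aece': a→15
  n15 'aecea': ·  [P4 ends]
  n16 'ea': ·  [P5 ends]

Failure links (BFS by depth):
  fail(1) 'a': from fail(0)=0 chase 'a': 0 ⇒ 0;  out=∅∪out(0)=∅
  fail(5) 'c': from fail(0)=0 chase 'c': 0 ⇒ 0;  out=∅∪out(0)=∅
  fail(9) 'e': from fail(0)=0 chase 'e': 0 ⇒ 0;  out=∅∪out(0)=∅
  fail(11) 'b': from fail(0)=0 chase 'b': 0 ⇒ 0;  out={3}∪out(0)={3}
  fail(2) 'ad': from fail(1)=0 chase 'd': 0 ⇒ 0;  out=∅∪out(0)=∅
  fail(6) 'cd': from fail(5)=0 chase 'd': 0 ⇒ 0;  out=∅∪out(0)=∅
  fail(10) 'ed': from fail(9)=0 chase 'd': 0 ⇒ 0;  out={2}∪out(0)={2}
  fail(12) 'ae': from fail(1)=0 chase 'e': 0 ⇒ 9;  out=∅∪out(9)=∅
  fail(16) 'ea': from fail(9)=0 chase 'a': 0 ⇒ 1;  out={5}∪out(1)={5}
  fail(3) 'ade': from fail(2)=0 chase 'e': 0 ⇒ 9;  out=∅∪out(9)=∅
  fail(7) 'cda': from fail(6)=0 chase 'a': 0 ⇒ 1;  out=∅∪out(1)=∅
  fail(13) 'aec': from fail(12)=9 chase 'c': 9→0 ⇒ 5;  out=∅∪out(5)=∅
  fail(4) 'adec': from fail(3)=9 chase 'c': 9→0 ⇒ 5;  out={0}∪out(5)={0}
  fail(8) 'cdad': from fail(7)=1 chase 'd': 1 ⇒ 2;  out={1}∪out(2)={1}
  fail(14) 'aece': from fail(13)=5 chase 'e': 5→0 ⇒ 9;  out=∅∪out(9)=∅
  fail(15) 'aecea': from fail(14)=9 chase 'a': 9 ⇒ 16;  out={4}∪out(16)={4,5}

Text stream:
pos 0 'b': at 11  ** P3@[0:0]
pos 1 'b': at 11 (via fail)  ** P3@[1:1]
pos 2 'a': at 1 (via fail)
pos 3 'b': at 11 (via fail)  ** P3@[3:3]
pos 4 'd': at 0 (via fail)
pos 5 'd': at 0
pos 6 'a': at 1
pos 7 'b': at 11 (via fail)  ** P3@[7:7]
pos 8 'c': at 5 (via fail)
pos 9 'd': at 6
pos 10 'c': at 5 (via fail)
pos 11 'c': at 5 (via fail)
pos 12 'd': at 6
pos 13 'a': at 7
pos 14 'd': at 8  ** P1@[11:14]
pos 15 'a': at 1 (via fail)
pos 16 'd': at 2
pos 17 'e': at 3
pos 18 'c': at 4  ** P0@[15:18]
pos 19 'd': at 6 (via fail)
pos 20 'e': at 9 (via fail)
pos 21 'd': at 10  ** P2@[20:21]
pos 22 'c': at 5 (via fail)
pos 23 'd': at 6
pos 24 'a': at 7
pos 25 'd': at 8  ** P1@[22:25]
pos 26 'b': at 11 (via fail)  ** P3@[26:26]
pos 27 'b': at 11 (via fail)  ** P3@[27:27]
pos 28 'c': at 5 (via fail)
pos 29 'd': at 6
pos 30 'a': at 7
pos 31 'd': at 8  ** P1@[28:31]
pos 32 'c': at 5 (via fail)
pos 33 'c': at 5 (via fail)
pos 34 'd': at 6
pos 35 'd': at 0 (via fail)
pos 36 'c': at 5
pos 37 'd': at 6
pos 38 'a': at 7
pos 39 'e': at 12 (via fail)
pos 40 'c': at 13
pos 41 'e': at 14
pos 42 'a': at 15  ** P4@[38:42],P5@[41:42]
pos 43 'd': at 2 (via fail)
pos 44 'a': at 1 (via fail)
pos 45 'e': at 12
pos 46 'a': at 16 (via fail)  ** P5@[45:46]
pos 47 'd': at 2 (via fail)
pos 48 'c': at 5 (via fail)
pos 49 'b': at 11 (via fail)  ** P3@[49:49]
pos 50 'c': at 5 (via fail)
pos 51 'c': at 5 (via fail)
pos 52 'd': at 6
pos 53 'b': at 11 (via fail)  ** P3@[53:53]
pos 54 'b': at 11 (via fail)  ** P3@[54:54]
pos 55 'c': at 5 (via fail)
pos 56 'a': at 1 (via fail)
pos 57 'e': at 12
pos 58 'c': at 13
pos 59 'e': at 14
pos 60 'a': at 15  ** P4@[56:60],P5@[59:60]

All matches (sorted): [[0,3],[1,3],[3,3],[7,3],[14,1],[18,0],[21,2],[25,1],[26,3],[27,3],[31,1],[42,4],[42,5],[46,5],[49,3],[53,3],[54,3],[60,4],[60,5]]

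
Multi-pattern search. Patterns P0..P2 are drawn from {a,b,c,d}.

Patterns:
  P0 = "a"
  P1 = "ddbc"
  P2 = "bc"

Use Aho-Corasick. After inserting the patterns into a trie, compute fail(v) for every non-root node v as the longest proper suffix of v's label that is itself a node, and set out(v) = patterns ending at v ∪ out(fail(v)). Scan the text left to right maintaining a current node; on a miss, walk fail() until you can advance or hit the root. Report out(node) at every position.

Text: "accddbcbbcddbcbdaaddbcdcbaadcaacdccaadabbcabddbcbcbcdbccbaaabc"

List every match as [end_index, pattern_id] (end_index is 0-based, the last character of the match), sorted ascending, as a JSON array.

Construct AC machine:
Trie (insert patterns):
  n0 'ε': a→1 b→6 d→2
  n1 'a': ·  [P0 ends]
  n2 'd': d→3
  n3 'dd': b→4
  n4 'ddb': c→5
  n5 'ddbc': ·  [P1 ends]
  n6 'b': c→7
  n7 'bc': ·  [P2 ends]

BFS fail/out derivation:
  fail(1) 'a': from fail(0)=0 chase 'a': 0 ⇒ 0;  out={0}∪out(0)={0}
  fail(2) 'd': from fail(0)=0 chase 'd': 0 ⇒ 0;  out=∅∪out(0)=∅
  fail(6) 'b': from fail(0)=0 chase 'b': 0 ⇒ 0;  out=∅∪out(0)=∅
  fail(3) 'dd': from fail(2)=0 chase 'd': 0 ⇒ 2;  out=∅∪out(2)=∅
  fail(7) 'bc': from fail(6)=0 chase 'c': 0 ⇒ 0;  out={2}∪out(0)={2}
  fail(4) 'ddb': from fail(3)=2 chase 'b': 2→0 ⇒ 6;  out=∅∪out(6)=∅
  fail(5) 'ddbc': from fail(4)=6 chase 'c': 6 ⇒ 7;  out={1}∪out(7)={1,2}

Scan:
pos 0 'a': at 1  → match P0@[0:0]
pos 1 'c': at 0 ·f
pos 2 'c': at 0
pos 3 'd': at 2
pos 4 'd': at 3
pos 5 'b': at 4
pos 6 'c': at 5  → match P1@[3:6],P2@[5:6]
pos 7 'b': at 6 ·f
pos 8 'b': at 6 ·f
pos 9 'c': at 7  → match P2@[8:9]
pos 10 'd': at 2 ·f
pos 11 'd': at 3
pos 12 'b': at 4
pos 13 'c': at 5  → match P1@[10:13],P2@[12:13]
pos 14 'b': at 6 ·f
pos 15 'd': at 2 ·f
pos 16 'a': at 1 ·f  → match P0@[16:16]
pos 17 'a': at 1 ·f  → match P0@[17:17]
pos 18 'd': at 2 ·f
pos 19 'd': at 3
pos 20 'b': at 4
pos 21 'c': at 5  → match P1@[18:21],P2@[20:21]
pos 22 'd': at 2 ·f
pos 23 'c': at 0 ·f
pos 24 'b': at 6
pos 25 'a': at 1 ·f  → match P0@[25:25]
pos 26 'a': at 1 ·f  → match P0@[26:26]
pos 27 'd': at 2 ·f
pos 28 'c': at 0 ·f
pos 29 'a': at 1  → match P0@[29:29]
pos 30 'a': at 1 ·f  → match P0@[30:30]
pos 31 'c': at 0 ·f
pos 32 'd': at 2
pos 33 'c': at 0 ·f
pos 34 'c': at 0
pos 35 'a': at 1  → match P0@[35:35]
pos 36 'a': at 1 ·f  → match P0@[36:36]
pos 37 'd': at 2 ·f
pos 38 'a': at 1 ·f  → match P0@[38:38]
pos 39 'b': at 6 ·f
pos 40 'b': at 6 ·f
pos 41 'c': at 7  → match P2@[40:41]
pos 42 'a': at 1 ·f  → match P0@[42:42]
pos 43 'b': at 6 ·f
pos 44 'd': at 2 ·f
pos 45 'd': at 3
pos 46 'b': at 4
pos 47 'c': at 5  → match P1@[44:47],P2@[46:47]
pos 48 'b': at 6 ·f
pos 49 'c': at 7  → match P2@[48:49]
pos 50 'b': at 6 ·f
pos 51 'c': at 7  → match P2@[50:51]
pos 52 'd': at 2 ·f
pos 53 'b': at 6 ·f
pos 54 'c': at 7  → match P2@[53:54]
pos 55 'c': at 0 ·f
pos 56 'b': at 6
pos 57 'a': at 1 ·f  → match P0@[57:57]
pos 58 'a': at 1 ·f  → match P0@[58:58]
pos 59 'a': at 1 ·f  → match P0@[59:59]
pos 60 'b': at 6 ·f
pos 61 'c': at 7  → match P2@[60:61]

Matches: [[0,0],[6,1],[6,2],[9,2],[13,1],[13,2],[16,0],[17,0],[21,1],[21,2],[25,0],[26,0],[29,0],[30,0],[35,0],[36,0],[38,0],[41,2],[42,0],[47,1],[47,2],[49,2],[51,2],[54,2],[57,0],[58,0],[59,0],[61,2]]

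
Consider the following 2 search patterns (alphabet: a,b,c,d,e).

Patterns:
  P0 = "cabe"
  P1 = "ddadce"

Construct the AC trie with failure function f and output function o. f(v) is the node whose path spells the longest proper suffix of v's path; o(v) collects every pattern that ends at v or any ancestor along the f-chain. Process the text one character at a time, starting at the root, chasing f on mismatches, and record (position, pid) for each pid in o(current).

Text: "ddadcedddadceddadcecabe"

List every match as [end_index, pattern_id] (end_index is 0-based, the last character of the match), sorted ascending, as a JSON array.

Build automaton:
Trie nodes:
  n0 'ε': c→1 d→5
  n1 'c': a→2
  n2 'ca': b→3
  n3 'cab': e→4
  n4 'cabe': ·  ←P0
  n5 'd': d→6
  n6 'dd': a→7
  n7 'dda': d→8
  n8 'ddad': c→9
  n9 'ddadc': e→10
  n10 'ddadce': ·  ←P1

Failure links (BFS by depth):
  fail(1) 'c': from fail(0)=0 chase 'c': 0 ⇒ 0;  out=∅∪out(0)=∅
  fail(5) 'd': from fail(0)=0 chase 'd': 0 ⇒ 0;  out=∅∪out(0)=∅
  fail(2) 'ca': from fail(1)=0 chase 'a': 0 ⇒ 0;  out=∅∪out(0)=∅
  fail(6) 'dd': from fail(5)=0 chase 'd': 0 ⇒ 5;  out=∅∪out(5)=∅
  fail(3) 'cab': from fail(2)=0 chase 'b': 0 ⇒ 0;  out=∅∪out(0)=∅
  fail(7) 'dda': from fail(6)=5 chase 'a': 5→0 ⇒ 0;  out=∅∪out(0)=∅
  fail(4) 'cabe': from fail(3)=0 chase 'e': 0 ⇒ 0;  out={0}∪out(0)={0}
  fail(8) 'ddad': from fail(7)=0 chase 'd': 0 ⇒ 5;  out=∅∪out(5)=∅
  fail(9) 'ddadc': from fail(8)=5 chase 'c': 5→0 ⇒ 1;  out=∅∪out(1)=∅
  fail(10) 'ddadce': from fail(9)=1 chase 'e': 1→0 ⇒ 0;  out={1}∪out(0)={1}

Run:
[0] read 'd'  n0⇒n5
[1] read 'd'  n5⇒n6
[2] read 'a'  n6⇒n7
[3] read 'd'  n7⇒n8
[4] read 'c'  n8⇒n9
[5] read 'e'  n9⇒n10  emit P1@[0:5]
[6] read 'd'  n10⇒n5 (fail-walked)
[7] read 'd'  n5⇒n6
[8] read 'd'  n6⇒n6 (fail-walked)
[9] read 'a'  n6⇒n7
[10] read 'd'  n7⇒n8
[11] read 'c'  n8⇒n9
[12] read 'e'  n9⇒n10  emit P1@[7:12]
[13] read 'd'  n10⇒n5 (fail-walked)
[14] read 'd'  n5⇒n6
[15] read 'a'  n6⇒n7
[16] read 'd'  n7⇒n8
[17] read 'c'  n8⇒n9
[18] read 'e'  n9⇒n10  emit P1@[13:18]
[19] read 'c'  n10⇒n1 (fail-walked)
[20] read 'a'  n1⇒n2
[21] read 'b'  n2⇒n3
[22] read 'e'  n3⇒n4  emit P0@[19:22]

Matches: [[5,1],[12,1],[18,1],[22,0]]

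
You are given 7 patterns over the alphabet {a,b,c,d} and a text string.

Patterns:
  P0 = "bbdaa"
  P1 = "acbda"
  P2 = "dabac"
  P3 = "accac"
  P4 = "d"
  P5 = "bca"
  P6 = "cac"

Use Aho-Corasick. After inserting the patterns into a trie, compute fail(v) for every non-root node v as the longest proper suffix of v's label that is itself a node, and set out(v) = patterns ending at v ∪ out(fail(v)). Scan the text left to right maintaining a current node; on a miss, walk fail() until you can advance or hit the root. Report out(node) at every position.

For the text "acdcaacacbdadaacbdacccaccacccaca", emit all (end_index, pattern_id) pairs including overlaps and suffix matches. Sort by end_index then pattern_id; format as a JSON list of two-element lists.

Build automaton:
Trie (insert patterns):
  0='ε' goto a→6 b→1 c→21 d→11
  1='b' goto b→2 c→19
  2='bb' goto d→3
  3='bbd' goto a→4
  4='bbda' goto a→5
  5='bbdaa' goto ·  ←P0
  6='a' goto c→7
  7='ac' goto b→8 c→16
  8='acb' goto d→9
  9='acbd' goto a→10
  10='acbda' goto ·  ←P1
  11='d' goto a→12  ←P4
  12='da' goto b→13
  13='dab' goto a→14
  14='daba' goto c→15
  15='dabac' goto ·  ←P2
  16='acc' goto a→17
  17='acca' goto c→18
  18='accac' goto ·  ←P3
  19='bc' goto a→20
  20='bca' goto ·  ←P5
  21='c' goto a→22
  22='ca' goto c→23
  23='cac' goto ·  ←P6

Failure links (BFS by depth):
  n1('b'): parent n0 fail=0; on 'b' 0 → fail=0;  out ∅∪∅=∅
  n6('a'): parent n0 fail=0; on 'a' 0 → fail=0;  out ∅∪∅=∅
  n11('d'): parent n0 fail=0; on 'd' 0 → fail=0;  out {4}∪∅={4}
  n21('c'): parent n0 fail=0; on 'c' 0 → fail=0;  out ∅∪∅=∅
  n2('bb'): parent n1 fail=0; on 'b' 0 → fail=1;  out ∅∪∅=∅
  n7('ac'): parent n6 fail=0; on 'c' 0 → fail=21;  out ∅∪∅=∅
  n12('da'): parent n11 fail=0; on 'a' 0 → fail=6;  out ∅∪∅=∅
  n19('bc'): parent n1 fail=0; on 'c' 0 → fail=21;  out ∅∪∅=∅
  n22('ca'): parent n21 fail=0; on 'a' 0 → fail=6;  out ∅∪∅=∅
  n3('bbd'): parent n2 fail=1; on 'd' 1→0 → fail=11;  out ∅∪{4}={4}
  n8('acb'): parent n7 fail=21; on 'b' 21→0 → fail=1;  out ∅∪∅=∅
  n13('dab'): parent n12 fail=6; on 'b' 6→0 → fail=1;  out ∅∪∅=∅
  n16('acc'): parent n7 fail=21; on 'c' 21→0 → fail=21;  out ∅∪∅=∅
  n20('bca'): parent n19 fail=21; on 'a' 21 → fail=22;  out {5}∪∅={5}
  n23('cac'): parent n22 fail=6; on 'c' 6 → fail=7;  out {6}∪∅={6}
  n4('bbda'): parent n3 fail=11; on 'a' 11 → fail=12;  out ∅∪∅=∅
  n9('acbd'): parent n8 fail=1; on 'd' 1→0 → fail=11;  out ∅∪{4}={4}
  n14('daba'): parent n13 fail=1; on 'a' 1→0 → fail=6;  out ∅∪∅=∅
  n17('acca'): parent n16 fail=21; on 'a' 21 → fail=22;  out ∅∪∅=∅
  n5('bbdaa'): parent n4 fail=12; on 'a' 12→6→0 → fail=6;  out {0}∪∅={0}
  n10('acbda'): parent n9 fail=11; on 'a' 11 → fail=12;  out {1}∪∅={1}
  n15('dabac'): parent n14 fail=6; on 'c' 6 → fail=7;  out {2}∪∅={2}
  n18('accac'): parent n17 fail=22; on 'c' 22 → fail=23;  out {3}∪{6}={3,6}

Scan:
pos 0 'a': at 6
pos 1 'c': at 7
pos 2 'd': at 11 ·f  → match P4@[2:2]
pos 3 'c': at 21 ·f
pos 4 'a': at 22
pos 5 'a': at 6 ·f
pos 6 'c': at 7
pos 7 'a': at 22 ·f
pos 8 'c': at 23  → match P6@[6:8]
pos 9 'b': at 8 ·f
pos 10 'd': at 9  → match P4@[10:10]
pos 11 'a': at 10  → match P1@[7:11]
pos 12 'd': at 11 ·f  → match P4@[12:12]
pos 13 'a': at 12
pos 14 'a': at 6 ·f
pos 15 'c': at 7
pos 16 'b': at 8
pos 17 'd': at 9  → match P4@[17:17]
pos 18 'a': at 10  → match P1@[14:18]
pos 19 'c': at 7 ·f
pos 20 'c': at 16
pos 21 'c': at 21 ·f
pos 22 'a': at 22
pos 23 'c': at 23  → match P6@[21:23]
pos 24 'c': at 16 ·f
pos 25 'a': at 17
pos 26 'c': at 18  → match P3@[22:26],P6@[24:26]
pos 27 'c': at 16 ·f
pos 28 'c': at 21 ·f
pos 29 'a': at 22
pos 30 'c': at 23  → match P6@[28:30]
pos 31 'a': at 22 ·f

Matches: [[2,4],[8,6],[10,4],[11,1],[12,4],[17,4],[18,1],[23,6],[26,3],[26,6],[30,6]]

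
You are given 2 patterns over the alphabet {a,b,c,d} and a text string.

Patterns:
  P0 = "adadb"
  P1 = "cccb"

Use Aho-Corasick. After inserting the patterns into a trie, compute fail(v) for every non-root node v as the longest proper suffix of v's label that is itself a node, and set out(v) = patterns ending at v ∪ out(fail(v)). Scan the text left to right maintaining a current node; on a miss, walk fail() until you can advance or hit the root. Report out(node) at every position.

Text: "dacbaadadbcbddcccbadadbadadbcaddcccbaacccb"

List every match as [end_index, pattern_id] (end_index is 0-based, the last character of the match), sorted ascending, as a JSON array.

Build:
Trie nodes:
  0='ε' goto a→1 c→6
  1='a' goto d→2
  2='ad' goto a→3
  3='ada' goto d→4
  4='adad' goto b→5
  5='adadb' goto ·  ←P0
  6='c' goto c→7
  7='cc' goto c→8
  8='ccc' goto b→9
  9='cccb' goto ·  ←P1

Failure links (BFS by depth):
  fail(1) 'a': from fail(0)=0 chase 'a': 0 ⇒ 0;  out=∅∪out(0)=∅
  fail(6) 'c': from fail(0)=0 chase 'c': 0 ⇒ 0;  out=∅∪out(0)=∅
  fail(2) 'ad': from fail(1)=0 chase 'd': 0 ⇒ 0;  out=∅∪out(0)=∅
  fail(7) 'cc': from fail(6)=0 chase 'c': 0 ⇒ 6;  out=∅∪out(6)=∅
  fail(3) 'ada': from fail(2)=0 chase 'a': 0 ⇒ 1;  out=∅∪out(1)=∅
  fail(8) 'ccc': from fail(7)=6 chase 'c': 6 ⇒ 7;  out=∅∪out(7)=∅
  fail(4) 'adad': from fail(3)=1 chase 'd': 1 ⇒ 2;  out=∅∪out(2)=∅
  fail(9) 'cccb': from fail(8)=7 chase 'b': 7→6→0 ⇒ 0;  out={1}∪out(0)={1}
  fail(5) 'adadb': from fail(4)=2 chase 'b': 2→0 ⇒ 0;  out={0}∪out(0)={0}

Text stream:
i=0 'd': node 0→0
i=1 'a': node 0→1
i=2 'c': node 1→6 ·f
i=3 'b': node 6→0 ·f
i=4 'a': node 0→1
i=5 'a': node 1→1 ·f
i=6 'd': node 1→2
i=7 'a': node 2→3
i=8 'd': node 3→4
i=9 'b': node 4→5  → match P0@[5:9]
i=10 'c': node 5→6 ·f
i=11 'b': node 6→0 ·f
i=12 'd': node 0→0
i=13 'd': node 0→0
i=14 'c': node 0→6
i=15 'c': node 6→7
i=16 'c': node 7→8
i=17 'b': node 8→9  → match P1@[14:17]
i=18 'a': node 9→1 ·f
i=19 'd': node 1→2
i=20 'a': node 2→3
i=21 'd': node 3→4
i=22 'b': node 4→5  → match P0@[18:22]
i=23 'a': node 5→1 ·f
i=24 'd': node 1→2
i=25 'a': node 2→3
i=26 'd': node 3→4
i=27 'b': node 4→5  → match P0@[23:27]
i=28 'c': node 5→6 ·f
i=29 'a': node 6→1 ·f
i=30 'd': node 1→2
i=31 'd': node 2→0 ·f
i=32 'c': node 0→6
i=33 'c': node 6→7
i=34 'c': node 7→8
i=35 'b': node 8→9  → match P1@[32:35]
i=36 'a': node 9→1 ·f
i=37 'a': node 1→1 ·f
i=38 'c': node 1→6 ·f
i=39 'c': node 6→7
i=40 'c': node 7→8
i=41 'b': node 8→9  → match P1@[38:41]

All matches (sorted): [[9,0],[17,1],[22,0],[27,0],[35,1],[41,1]]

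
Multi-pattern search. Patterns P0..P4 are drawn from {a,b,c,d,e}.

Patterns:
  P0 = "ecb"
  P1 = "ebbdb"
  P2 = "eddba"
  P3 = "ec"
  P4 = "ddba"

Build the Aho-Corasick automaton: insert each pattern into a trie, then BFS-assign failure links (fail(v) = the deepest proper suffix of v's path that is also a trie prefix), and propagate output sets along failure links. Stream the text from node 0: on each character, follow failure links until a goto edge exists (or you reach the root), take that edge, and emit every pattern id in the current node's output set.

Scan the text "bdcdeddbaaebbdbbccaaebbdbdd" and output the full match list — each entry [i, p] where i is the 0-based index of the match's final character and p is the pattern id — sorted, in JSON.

Construct AC machine:
Trie nodes:
  0='ε' goto d→12 e→1
  1='e' goto b→4 c→2 d→8
  2='ec' goto b→3  ←P3
  3='ecb' goto ·  ←P0
  4='eb' goto b→5
  5='ebb' goto d→6
  6='ebbd' goto b→7
  7='ebbdb' goto ·  ←P1
  8='ed' goto d→9
  9='edd' goto b→10
  10='eddb' goto a→11
  11='eddba' goto ·  ←P2
  12='d' goto d→13
  13='dd' goto b→14
  14='ddb' goto a→15
  15='ddba' goto ·  ←P4

BFS fail/out derivation:
  fail(1) 'e': from fail(0)=0 chase 'e': 0 ⇒ 0;  out=∅∪out(0)=∅
  fail(12) 'd': from fail(0)=0 chase 'd': 0 ⇒ 0;  out=∅∪out(0)=∅
  fail(2) 'ec': from fail(1)=0 chase 'c': 0 ⇒ 0;  out={3}∪out(0)={3}
  fail(4) 'eb': from fail(1)=0 chase 'b': 0 ⇒ 0;  out=∅∪out(0)=∅
  fail(8) 'ed': from fail(1)=0 chase 'd': 0 ⇒ 12;  out=∅∪out(12)=∅
  fail(13) 'dd': from fail(12)=0 chase 'd': 0 ⇒ 12;  out=∅∪out(12)=∅
  fail(3) 'ecb': from fail(2)=0 chase 'b': 0 ⇒ 0;  out={0}∪out(0)={0}
  fail(5) 'ebb': from fail(4)=0 chase 'b': 0 ⇒ 0;  out=∅∪out(0)=∅
  fail(9) 'edd': from fail(8)=12 chase 'd': 12 ⇒ 13;  out=∅∪out(13)=∅
  fail(14) 'ddb': from fail(13)=12 chase 'b': 12→0 ⇒ 0;  out=∅∪out(0)=∅
  fail(6) 'ebbd': from fail(5)=0 chase 'd': 0 ⇒ 12;  out=∅∪out(12)=∅
  fail(10) 'eddb': from fail(9)=13 chase 'b': 13 ⇒ 14;  out=∅∪out(14)=∅
  fail(15) 'ddba': from fail(14)=0 chase 'a': 0 ⇒ 0;  out={4}∪out(0)={4}
  fail(7) 'ebbdb': from fail(6)=12 chase 'b': 12→0 ⇒ 0;  out={1}∪out(0)={1}
  fail(11) 'eddba': from fail(10)=14 chase 'a': 14 ⇒ 15;  out={2}∪out(15)={2,4}

Scan:
i=0 'b': node 0→0
i=1 'd': node 0→12
i=2 'c': node 12→0 (fail-walked)
i=3 'd': node 0→12
i=4 'e': node 12→1 (fail-walked)
i=5 'd': node 1→8
i=6 'd': node 8→9
i=7 'b': node 9→10
i=8 'a': node 10→11  ** P2@[4:8],P4@[5:8]
i=9 'a': node 11→0 (fail-walked)
i=10 'e': node 0→1
i=11 'b': node 1→4
i=12 'b': node 4→5
i=13 'd': node 5→6
i=14 'b': node 6→7  ** P1@[10:14]
i=15 'b': node 7→0 (fail-walked)
i=16 'c': node 0→0
i=17 'c': node 0→0
i=18 'a': node 0→0
i=19 'a': node 0→0
i=20 'e': node 0→1
i=21 'b': node 1→4
i=22 'b': node 4→5
i=23 'd': node 5→6
i=24 'b': node 6→7  ** P1@[20:24]
i=25 'd': node 7→12 (fail-walked)
i=26 'd': node 12→13

All matches (sorted): [[8,2],[8,4],[14,1],[24,1]]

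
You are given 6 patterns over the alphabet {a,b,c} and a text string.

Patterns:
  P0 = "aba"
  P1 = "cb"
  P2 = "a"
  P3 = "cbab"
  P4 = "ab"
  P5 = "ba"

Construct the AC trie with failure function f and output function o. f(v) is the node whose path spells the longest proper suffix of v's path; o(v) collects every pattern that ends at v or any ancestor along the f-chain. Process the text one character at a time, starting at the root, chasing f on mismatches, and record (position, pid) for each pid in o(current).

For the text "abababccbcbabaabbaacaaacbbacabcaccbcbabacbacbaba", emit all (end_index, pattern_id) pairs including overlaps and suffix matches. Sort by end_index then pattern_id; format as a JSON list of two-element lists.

Build automaton:
Trie nodes:
  n0 'ε': a→1 b→8 c→4
  n1 'a': b→2  [P2 ends]
  n2 'ab': a→3  [P4 ends]
  n3 'aba': ·  [P0 ends]
  n4 'c': b→5
  n5 'cb': a→6  [P1 ends]
  n6 'cba': b→7
  n7 'cbab': ·  [P3 ends]
  n8 'b': a→9
  n9 'ba': ·  [P5 ends]

BFS fail/out derivation:
  n1('a'): parent n0 fail=0; on 'a' 0 → fail=0;  out {2}∪∅={2}
  n4('c'): parent n0 fail=0; on 'c' 0 → fail=0;  out ∅∪∅=∅
  n8('b'): parent n0 fail=0; on 'b' 0 → fail=0;  out ∅∪∅=∅
  n2('ab'): parent n1 fail=0; on 'b' 0 → fail=8;  out {4}∪∅={4}
  n5('cb'): parent n4 fail=0; on 'b' 0 → fail=8;  out {1}∪∅={1}
  n9('ba'): parent n8 fail=0; on 'a' 0 → fail=1;  out {5}∪{2}={2,5}
  n3('aba'): parent n2 fail=8; on 'a' 8 → fail=9;  out {0}∪{2,5}={0,2,5}
  n6('cba'): parent n5 fail=8; on 'a' 8 → fail=9;  out ∅∪{2,5}={2,5}
  n7('cbab'): parent n6 fail=9; on 'b' 9→1 → fail=2;  out {3}∪{4}={3,4}

Scan:
i=0 'a': node 0→1  → match P2@[0:0]
i=1 'b': node 1→2  → match P4@[0:1]
i=2 'a': node 2→3  → match P0@[0:2],P2@[2:2],P5@[1:2]
i=3 'b': node 3→2 ·f  → match P4@[2:3]
i=4 'a': node 2→3  → match P0@[2:4],P2@[4:4],P5@[3:4]
i=5 'b': node 3→2 ·f  → match P4@[4:5]
i=6 'c': node 2→4 ·f
i=7 'c': node 4→4 ·f
i=8 'b': node 4→5  → match P1@[7:8]
i=9 'c': node 5→4 ·f
i=10 'b': node 4→5  → match P1@[9:10]
i=11 'a': node 5→6  → match P2@[11:11],P5@[10:11]
i=12 'b': node 6→7  → match P3@[9:12],P4@[11:12]
i=13 'a': node 7→3 ·f  → match P0@[11:13],P2@[13:13],P5@[12:13]
i=14 'a': node 3→1 ·f  → match P2@[14:14]
i=15 'b': node 1→2  → match P4@[14:15]
i=16 'b': node 2→8 ·f
i=17 'a': node 8→9  → match P2@[17:17],P5@[16:17]
i=18 'a': node 9→1 ·f  → match P2@[18:18]
i=19 'c': node 1→4 ·f
i=20 'a': node 4→1 ·f  → match P2@[20:20]
i=21 'a': node 1→1 ·f  → match P2@[21:21]
i=22 'a': node 1→1 ·f  → match P2@[22:22]
i=23 'c': node 1→4 ·f
i=24 'b': node 4→5  → match P1@[23:24]
i=25 'b': node 5→8 ·f
i=26 'a': node 8→9  → match P2@[26:26],P5@[25:26]
i=27 'c': node 9→4 ·f
i=28 'a': node 4→1 ·f  → match P2@[28:28]
i=29 'b': node 1→2  → match P4@[28:29]
i=30 'c': node 2→4 ·f
i=31 'a': node 4→1 ·f  → match P2@[31:31]
i=32 'c': node 1→4 ·f
i=33 'c': node 4→4 ·f
i=34 'b': node 4→5  → match P1@[33:34]
i=35 'c': node 5→4 ·f
i=36 'b': node 4→5  → match P1@[35:36]
i=37 'a': node 5→6  → match P2@[37:37],P5@[36:37]
i=38 'b': node 6→7  → match P3@[35:38],P4@[37:38]
i=39 'a': node 7→3 ·f  → match P0@[37:39],P2@[39:39],P5@[38:39]
i=40 'c': node 3→4 ·f
i=41 'b': node 4→5  → match P1@[40:41]
i=42 'a': node 5→6  → match P2@[42:42],P5@[41:42]
i=43 'c': node 6→4 ·f
i=44 'b': node 4→5  → match P1@[43:44]
i=45 'a': node 5→6  → match P2@[45:45],P5@[44:45]
i=46 'b': node 6→7  → match P3@[43:46],P4@[45:46]
i=47 'a': node 7→3 ·f  → match P0@[45:47],P2@[47:47],P5@[46:47]

All matches (sorted): [[0,2],[1,4],[2,0],[2,2],[2,5],[3,4],[4,0],[4,2],[4,5],[5,4],[8,1],[10,1],[11,2],[11,5],[12,3],[12,4],[13,0],[13,2],[13,5],[14,2],[15,4],[17,2],[17,5],[18,2],[20,2],[21,2],[22,2],[24,1],[26,2],[26,5],[28,2],[29,4],[31,2],[34,1],[36,1],[37,2],[37,5],[38,3],[38,4],[39,0],[39,2],[39,5],[41,1],[42,2],[42,5],[44,1],[45,2],[45,5],[46,3],[46,4],[47,0],[47,2],[47,5]]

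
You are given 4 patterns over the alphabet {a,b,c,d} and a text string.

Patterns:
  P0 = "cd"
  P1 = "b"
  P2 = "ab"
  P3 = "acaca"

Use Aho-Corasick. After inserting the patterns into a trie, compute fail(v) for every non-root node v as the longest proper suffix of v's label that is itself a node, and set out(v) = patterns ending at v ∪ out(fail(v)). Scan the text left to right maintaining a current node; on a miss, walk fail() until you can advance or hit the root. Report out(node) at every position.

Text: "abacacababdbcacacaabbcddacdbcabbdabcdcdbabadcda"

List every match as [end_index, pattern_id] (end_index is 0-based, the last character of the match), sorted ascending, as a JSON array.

Build automaton:
Trie (insert patterns):
  n0 'ε': a→4 b→3 c→1
  n1 'c': d→2
  n2 'cd': ·  [P0 ends]
  n3 'b': ·  [P1 ends]
  n4 'a': b→5 c→6
  n5 'ab': ·  [P2 ends]
  n6 'ac': a→7
  n7 'aca': c→8
  n8 'acac': a→9
  n9 'acaca': ·  [P3 ends]

Failure links (BFS by depth):
  n1('c'): parent n0 fail=0; on 'c' 0 → fail=0;  out ∅∪∅=∅
  n3('b'): parent n0 fail=0; on 'b' 0 → fail=0;  out {1}∪∅={1}
  n4('a'): parent n0 fail=0; on 'a' 0 → fail=0;  out ∅∪∅=∅
  n2('cd'): parent n1 fail=0; on 'd' 0 → fail=0;  out {0}∪∅={0}
  n5('ab'): parent n4 fail=0; on 'b' 0 → fail=3;  out {2}∪{1}={1,2}
  n6('ac'): parent n4 fail=0; on 'c' 0 → fail=1;  out ∅∪∅=∅
  n7('aca'): parent n6 fail=1; on 'a' 1→0 → fail=4;  out ∅∪∅=∅
  n8('acac'): parent n7 fail=4; on 'c' 4 → fail=6;  out ∅∪∅=∅
  n9('acaca'): parent n8 fail=6; on 'a' 6 → fail=7;  out {3}∪∅={3}

Scan:
[0] read 'a'  n0⇒n4
[1] read 'b'  n4⇒n5  ** P1@[1:1],P2@[0:1]
[2] read 'a'  n5⇒n4 (fail-walked)
[3] read 'c'  n4⇒n6
[4] read 'a'  n6⇒n7
[5] read 'c'  n7⇒n8
[6] read 'a'  n8⇒n9  ** P3@[2:6]
[7] read 'b'  n9⇒n5 (fail-walked)  ** P1@[7:7],P2@[6:7]
[8] read 'a'  n5⇒n4 (fail-walked)
[9] read 'b'  n4⇒n5  ** P1@[9:9],P2@[8:9]
[10] read 'd'  n5⇒n0 (fail-walked)
[11] read 'b'  n0⇒n3  ** P1@[11:11]
[12] read 'c'  n3⇒n1 (fail-walked)
[13] read 'a'  n1⇒n4 (fail-walked)
[14] read 'c'  n4⇒n6
[15] read 'a'  n6⇒n7
[16] read 'c'  n7⇒n8
[17] read 'a'  n8⇒n9  ** P3@[13:17]
[18] read 'a'  n9⇒n4 (fail-walked)
[19] read 'b'  n4⇒n5  ** P1@[19:19],P2@[18:19]
[20] read 'b'  n5⇒n3 (fail-walked)  ** P1@[20:20]
[21] read 'c'  n3⇒n1 (fail-walked)
[22] read 'd'  n1⇒n2  ** P0@[21:22]
[23] read 'd'  n2⇒n0 (fail-walked)
[24] read 'a'  n0⇒n4
[25] read 'c'  n4⇒n6
[26] read 'd'  n6⇒n2 (fail-walked)  ** P0@[25:26]
[27] read 'b'  n2⇒n3 (fail-walked)  ** P1@[27:27]
[28] read 'c'  n3⇒n1 (fail-walked)
[29] read 'a'  n1⇒n4 (fail-walked)
[30] read 'b'  n4⇒n5  ** P1@[30:30],P2@[29:30]
[31] read 'b'  n5⇒n3 (fail-walked)  ** P1@[31:31]
[32] read 'd'  n3⇒n0 (fail-walked)
[33] read 'a'  n0⇒n4
[34] read 'b'  n4⇒n5  ** P1@[34:34],P2@[33:34]
[35] read 'c'  n5⇒n1 (fail-walked)
[36] read 'd'  n1⇒n2  ** P0@[35:36]
[37] read 'c'  n2⇒n1 (fail-walked)
[38] read 'd'  n1⇒n2  ** P0@[37:38]
[39] read 'b'  n2⇒n3 (fail-walked)  ** P1@[39:39]
[40] read 'a'  n3⇒n4 (fail-walked)
[41] read 'b'  n4⇒n5  ** P1@[41:41],P2@[40:41]
[42] read 'a'  n5⇒n4 (fail-walked)
[43] read 'd'  n4⇒n0 (fail-walked)
[44] read 'c'  n0⇒n1
[45] read 'd'  n1⇒n2  ** P0@[44:45]
[46] read 'a'  n2⇒n4 (fail-walked)

Matches: [[1,1],[1,2],[6,3],[7,1],[7,2],[9,1],[9,2],[11,1],[17,3],[19,1],[19,2],[20,1],[22,0],[26,0],[27,1],[30,1],[30,2],[31,1],[34,1],[34,2],[36,0],[38,0],[39,1],[41,1],[41,2],[45,0]]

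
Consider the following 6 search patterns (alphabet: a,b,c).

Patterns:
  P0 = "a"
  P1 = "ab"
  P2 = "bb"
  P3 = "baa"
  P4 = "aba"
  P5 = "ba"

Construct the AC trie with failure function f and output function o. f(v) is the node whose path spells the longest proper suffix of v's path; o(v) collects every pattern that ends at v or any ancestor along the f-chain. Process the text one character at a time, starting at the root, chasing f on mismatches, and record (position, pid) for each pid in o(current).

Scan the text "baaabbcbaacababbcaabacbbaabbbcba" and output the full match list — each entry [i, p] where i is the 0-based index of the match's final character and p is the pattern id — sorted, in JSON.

Construct AC machine:
Trie nodes:
  0='ε' goto a→1 b→3
  1='a' goto b→2  ←P0
  2='ab' goto a→7  ←P1
  3='b' goto a→5 b→4
  4='bb' goto ·  ←P2
  5='ba' goto a→6  ←P5
  6='baa' goto ·  ←P3
  7='aba' goto ·  ←P4

BFS fail/out derivation:
  fail(1) 'a': from fail(0)=0 chase 'a': 0 ⇒ 0;  out={0}∪out(0)={0}
  fail(3) 'b': from fail(0)=0 chase 'b': 0 ⇒ 0;  out=∅∪out(0)=∅
  fail(2) 'ab': from fail(1)=0 chase 'b': 0 ⇒ 3;  out={1}∪out(3)={1}
  fail(4) 'bb': from fail(3)=0 chase 'b': 0 ⇒ 3;  out={2}∪out(3)={2}
  fail(5) 'ba': from fail(3)=0 chase 'a': 0 ⇒ 1;  out={5}∪out(1)={0,5}
  fail(6) 'baa': from fail(5)=1 chase 'a': 1→0 ⇒ 1;  out={3}∪out(1)={0,3}
  fail(7) 'aba': from fail(2)=3 chase 'a': 3 ⇒ 5;  out={4}∪out(5)={0,4,5}

Scan:
i=0 'b': node 0→3
i=1 'a': node 3→5  ** P0@[1:1],P5@[0:1]
i=2 'a': node 5→6  ** P0@[2:2],P3@[0:2]
i=3 'a': node 6→1 (fail-walked)  ** P0@[3:3]
i=4 'b': node 1→2  ** P1@[3:4]
i=5 'b': node 2→4 (fail-walked)  ** P2@[4:5]
i=6 'c': node 4→0 (fail-walked)
i=7 'b': node 0→3
i=8 'a': node 3→5  ** P0@[8:8],P5@[7:8]
i=9 'a': node 5→6  ** P0@[9:9],P3@[7:9]
i=10 'c': node 6→0 (fail-walked)
i=11 'a': node 0→1  ** P0@[11:11]
i=12 'b': node 1→2  ** P1@[11:12]
i=13 'a': node 2→7  ** P0@[13:13],P4@[11:13],P5@[12:13]
i=14 'b': node 7→2 (fail-walked)  ** P1@[13:14]
i=15 'b': node 2→4 (fail-walked)  ** P2@[14:15]
i=16 'c': node 4→0 (fail-walked)
i=17 'a': node 0→1  ** P0@[17:17]
i=18 'a': node 1→1 (fail-walked)  ** P0@[18:18]
i=19 'b': node 1→2  ** P1@[18:19]
i=20 'a': node 2→7  ** P0@[20:20],P4@[18:20],P5@[19:20]
i=21 'c': node 7→0 (fail-walked)
i=22 'b': node 0→3
i=23 'b': node 3→4  ** P2@[22:23]
i=24 'a': node 4→5 (fail-walked)  ** P0@[24:24],P5@[23:24]
i=25 'a': node 5→6  ** P0@[25:25],P3@[23:25]
i=26 'b': node 6→2 (fail-walked)  ** P1@[25:26]
i=27 'b': node 2→4 (fail-walked)  ** P2@[26:27]
i=28 'b': node 4→4 (fail-walked)  ** P2@[27:28]
i=29 'c': node 4→0 (fail-walked)
i=30 'b': node 0→3
i=31 'a': node 3→5  ** P0@[31:31],P5@[30:31]

Matches: [[1,0],[1,5],[2,0],[2,3],[3,0],[4,1],[5,2],[8,0],[8,5],[9,0],[9,3],[11,0],[12,1],[13,0],[13,4],[13,5],[14,1],[15,2],[17,0],[18,0],[19,1],[20,0],[20,4],[20,5],[23,2],[24,0],[24,5],[25,0],[25,3],[26,1],[27,2],[28,2],[31,0],[31,5]]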